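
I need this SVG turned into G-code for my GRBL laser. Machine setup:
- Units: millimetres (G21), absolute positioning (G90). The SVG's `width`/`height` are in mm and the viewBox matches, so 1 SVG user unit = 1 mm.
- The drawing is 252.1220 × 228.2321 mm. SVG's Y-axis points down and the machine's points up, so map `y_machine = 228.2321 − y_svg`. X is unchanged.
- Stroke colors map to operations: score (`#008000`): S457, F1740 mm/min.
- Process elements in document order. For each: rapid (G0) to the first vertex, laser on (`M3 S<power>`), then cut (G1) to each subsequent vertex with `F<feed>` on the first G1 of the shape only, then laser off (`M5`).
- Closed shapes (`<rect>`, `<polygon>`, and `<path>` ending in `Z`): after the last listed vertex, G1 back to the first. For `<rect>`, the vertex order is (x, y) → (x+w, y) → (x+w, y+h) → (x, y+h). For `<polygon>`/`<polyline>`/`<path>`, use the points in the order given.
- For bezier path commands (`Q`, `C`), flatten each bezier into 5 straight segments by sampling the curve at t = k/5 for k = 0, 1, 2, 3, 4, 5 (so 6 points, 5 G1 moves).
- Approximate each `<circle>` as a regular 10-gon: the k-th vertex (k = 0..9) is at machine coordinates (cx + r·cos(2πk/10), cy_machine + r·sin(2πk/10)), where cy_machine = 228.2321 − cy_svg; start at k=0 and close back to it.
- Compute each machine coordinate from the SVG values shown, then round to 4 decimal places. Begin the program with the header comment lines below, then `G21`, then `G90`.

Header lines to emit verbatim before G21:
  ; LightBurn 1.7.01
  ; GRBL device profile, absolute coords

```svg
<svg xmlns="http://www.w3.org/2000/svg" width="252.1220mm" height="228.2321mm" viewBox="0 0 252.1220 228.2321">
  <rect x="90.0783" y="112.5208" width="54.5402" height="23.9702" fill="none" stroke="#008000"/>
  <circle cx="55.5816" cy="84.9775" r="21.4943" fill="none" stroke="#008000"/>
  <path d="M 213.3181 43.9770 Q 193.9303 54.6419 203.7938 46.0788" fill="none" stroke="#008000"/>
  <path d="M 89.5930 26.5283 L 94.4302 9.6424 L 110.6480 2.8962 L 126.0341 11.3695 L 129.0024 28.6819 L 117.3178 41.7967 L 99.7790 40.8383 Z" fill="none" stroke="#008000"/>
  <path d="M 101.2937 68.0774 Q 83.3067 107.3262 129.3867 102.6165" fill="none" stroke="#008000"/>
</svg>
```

; LightBurn 1.7.01
; GRBL device profile, absolute coords
G21
G90
G0 X90.0783 Y115.7113
M3 S457
G1 X144.6185 Y115.7113 F1740
G1 X144.6185 Y91.7411
G1 X90.0783 Y91.7411
G1 X90.0783 Y115.7113
M5
G0 X77.0759 Y143.2546
M3 S457
G1 X72.9709 Y155.8886 F1740
G1 X62.2237 Y163.6969
G1 X48.9395 Y163.6969
G1 X38.1923 Y155.8886
G1 X34.0873 Y143.2546
G1 X38.1923 Y130.6206
G1 X48.9395 Y122.8123
G1 X62.2237 Y122.8123
G1 X72.9709 Y130.6206
G1 X77.0759 Y143.2546
M5
G0 X213.3181 Y184.2551
M3 S457
G1 X206.7330 Y180.7583 F1740
G1 X202.4881 Y178.7997
G1 X200.5832 Y178.3793
G1 X201.0185 Y179.4972
G1 X203.7938 Y182.1533
M5
G0 X89.5930 Y201.7038
M3 S457
G1 X94.4302 Y218.5897 F1740
G1 X110.6480 Y225.3359
G1 X126.0341 Y216.8626
G1 X129.0024 Y199.5502
G1 X117.3178 Y186.4354
G1 X99.7790 Y187.3938
G1 X89.5930 Y201.7038
M5
G0 X101.2937 Y160.1547
M3 S457
G1 X96.6616 Y146.2135 F1740
G1 X97.1548 Y135.7890
G1 X102.7734 Y128.8812
G1 X113.5174 Y125.4901
G1 X129.3867 Y125.6156
M5

1 u = 1 mm; y_m = 228.2321 − y.

[1] `<rect>` rectangle, #008000→score S457 F1740: (90.0783,115.7113) → (144.6185,115.7113) → (144.6185,91.7411) → (90.0783,91.7411) → (90.0783,115.7113) (closed)

[2] `<circle>` circle, #008000→score S457 F1740: (77.0759,143.2546) → (72.9709,155.8886) → (62.2237,163.6969) → (48.9395,163.6969) → (38.1923,155.8886) → (34.0873,143.2546) → (38.1923,130.6206) → (48.9395,122.8123) → (62.2237,122.8123) → (72.9709,130.6206) → (77.0759,143.2546) (closed)

[3] `<path>` quadratic bezier, #008000→score S457 F1740: (213.3181,184.2551) → (206.7330,180.7583) → (202.4881,178.7997) → (200.5832,178.3793) → (201.0185,179.4972) → (203.7938,182.1533)

[4] `<path>` regular polygon, #008000→score S457 F1740: (89.5930,201.7038) → (94.4302,218.5897) → (110.6480,225.3359) → (126.0341,216.8626) → (129.0024,199.5502) → (117.3178,186.4354) → (99.7790,187.3938) → (89.5930,201.7038) (closed)

[5] `<path>` quadratic bezier, #008000→score S457 F1740: (101.2937,160.1547) → (96.6616,146.2135) → (97.1548,135.7890) → (102.7734,128.8812) → (113.5174,125.4901) → (129.3867,125.6156)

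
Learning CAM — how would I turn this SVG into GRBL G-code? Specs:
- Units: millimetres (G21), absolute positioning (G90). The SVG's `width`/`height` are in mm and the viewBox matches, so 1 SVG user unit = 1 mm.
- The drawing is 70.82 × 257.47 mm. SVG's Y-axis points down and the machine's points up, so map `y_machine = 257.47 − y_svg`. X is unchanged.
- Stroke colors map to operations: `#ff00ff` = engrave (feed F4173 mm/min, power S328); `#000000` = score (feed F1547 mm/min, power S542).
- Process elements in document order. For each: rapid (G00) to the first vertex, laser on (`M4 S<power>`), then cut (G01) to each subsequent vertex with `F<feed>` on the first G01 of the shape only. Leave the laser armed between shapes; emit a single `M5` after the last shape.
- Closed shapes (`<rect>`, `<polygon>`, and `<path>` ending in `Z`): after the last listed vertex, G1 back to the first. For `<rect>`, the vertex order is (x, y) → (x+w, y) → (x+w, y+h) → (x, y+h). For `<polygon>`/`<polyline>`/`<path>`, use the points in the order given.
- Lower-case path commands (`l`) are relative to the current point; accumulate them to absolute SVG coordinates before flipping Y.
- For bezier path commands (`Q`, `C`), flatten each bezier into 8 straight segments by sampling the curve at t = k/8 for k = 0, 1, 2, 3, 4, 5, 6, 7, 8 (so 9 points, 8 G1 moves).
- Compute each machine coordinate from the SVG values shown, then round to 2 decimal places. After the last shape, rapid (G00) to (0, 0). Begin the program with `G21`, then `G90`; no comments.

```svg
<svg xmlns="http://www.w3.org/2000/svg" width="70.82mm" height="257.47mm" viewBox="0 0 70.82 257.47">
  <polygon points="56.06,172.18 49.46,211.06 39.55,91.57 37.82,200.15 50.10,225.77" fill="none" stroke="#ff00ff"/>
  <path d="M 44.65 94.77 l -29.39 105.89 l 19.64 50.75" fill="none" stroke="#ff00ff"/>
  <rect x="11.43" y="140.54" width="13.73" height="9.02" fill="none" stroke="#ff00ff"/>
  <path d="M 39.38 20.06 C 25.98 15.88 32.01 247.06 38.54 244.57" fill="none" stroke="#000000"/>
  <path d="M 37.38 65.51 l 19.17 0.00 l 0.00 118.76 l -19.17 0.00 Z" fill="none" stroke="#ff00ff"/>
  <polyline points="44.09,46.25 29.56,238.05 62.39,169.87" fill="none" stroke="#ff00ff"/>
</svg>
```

G21
G90
G00 X56.06 Y85.29
M4 S328
G01 X49.46 Y46.41 F4173
G01 X39.55 Y165.90
G01 X37.82 Y57.32
G01 X50.10 Y31.70
G01 X56.06 Y85.29
G00 X44.65 Y162.70
M4 S328
G01 X15.26 Y56.81 F4173
G01 X34.90 Y6.06
G00 X11.43 Y116.93
M4 S328
G01 X25.16 Y116.93 F4173
G01 X25.16 Y107.91
G01 X11.43 Y107.91
G01 X11.43 Y116.93
G00 X39.38 Y237.41
M4 S542
G01 X35.23 Y228.86 F1547
G01 X32.68 Y203.74
G01 X31.50 Y167.55
G01 X31.49 Y125.79
G01 X32.40 Y83.94
G01 X34.03 Y47.52
G01 X36.15 Y22.00
G01 X38.54 Y12.90
G00 X37.38 Y191.96
M4 S328
G01 X56.55 Y191.96 F4173
G01 X56.55 Y73.20
G01 X37.38 Y73.20
G01 X37.38 Y191.96
G00 X44.09 Y211.22
M4 S328
G01 X29.56 Y19.42 F4173
G01 X62.39 Y87.60
M5
G00 X0.00 Y0.00

viewBox `0 0 70.82 257.47` with mm width/height → 1 unit = 1 mm. Flip: y_m = 257.47 − y_svg.

**Shape 1** — `<polygon>` closed polygon, stroke `#ff00ff` → engrave (S328, F4173). Machine vertices: (56.06,85.29) → (49.46,46.41) → (39.55,165.90) → (37.82,57.32) → (50.10,31.70) → (56.06,85.29). Closed: final G1 returns to the first vertex.

**Shape 2** — `<path>` open polyline, stroke `#ff00ff` → engrave (S328, F4173). Machine vertices: (44.65,162.70) → (15.26,56.81) → (34.90,6.06). Open path.

**Shape 3** — `<rect>` rectangle, stroke `#ff00ff` → engrave (S328, F4173). Machine vertices: (11.43,116.93) → (25.16,116.93) → (25.16,107.91) → (11.43,107.91) → (11.43,116.93). Closed: final G1 returns to the first vertex.

**Shape 4** — `<path>` cubic bezier, stroke `#000000` → score (S542, F1547). Control points (SVG): P0=(39.38,20.06), P1=(25.98,15.88), P2=(32.01,247.06), P3=(38.54,244.57); sampled at t=k/8. Machine vertices: (39.38,237.41) → (35.23,228.86) → (32.68,203.74) → (31.50,167.55) → (31.49,125.79) → (32.40,83.94) → (34.03,47.52) → (36.15,22.00) → (38.54,12.90). Open path.

**Shape 5** — `<path>` rectangle, stroke `#ff00ff` → engrave (S328, F4173). Machine vertices: (37.38,191.96) → (56.55,191.96) → (56.55,73.20) → (37.38,73.20) → (37.38,191.96). Closed: final G1 returns to the first vertex.

**Shape 6** — `<polyline>` open polyline, stroke `#ff00ff` → engrave (S328, F4173). Machine vertices: (44.09,211.22) → (29.56,19.42) → (62.39,87.60). Open path.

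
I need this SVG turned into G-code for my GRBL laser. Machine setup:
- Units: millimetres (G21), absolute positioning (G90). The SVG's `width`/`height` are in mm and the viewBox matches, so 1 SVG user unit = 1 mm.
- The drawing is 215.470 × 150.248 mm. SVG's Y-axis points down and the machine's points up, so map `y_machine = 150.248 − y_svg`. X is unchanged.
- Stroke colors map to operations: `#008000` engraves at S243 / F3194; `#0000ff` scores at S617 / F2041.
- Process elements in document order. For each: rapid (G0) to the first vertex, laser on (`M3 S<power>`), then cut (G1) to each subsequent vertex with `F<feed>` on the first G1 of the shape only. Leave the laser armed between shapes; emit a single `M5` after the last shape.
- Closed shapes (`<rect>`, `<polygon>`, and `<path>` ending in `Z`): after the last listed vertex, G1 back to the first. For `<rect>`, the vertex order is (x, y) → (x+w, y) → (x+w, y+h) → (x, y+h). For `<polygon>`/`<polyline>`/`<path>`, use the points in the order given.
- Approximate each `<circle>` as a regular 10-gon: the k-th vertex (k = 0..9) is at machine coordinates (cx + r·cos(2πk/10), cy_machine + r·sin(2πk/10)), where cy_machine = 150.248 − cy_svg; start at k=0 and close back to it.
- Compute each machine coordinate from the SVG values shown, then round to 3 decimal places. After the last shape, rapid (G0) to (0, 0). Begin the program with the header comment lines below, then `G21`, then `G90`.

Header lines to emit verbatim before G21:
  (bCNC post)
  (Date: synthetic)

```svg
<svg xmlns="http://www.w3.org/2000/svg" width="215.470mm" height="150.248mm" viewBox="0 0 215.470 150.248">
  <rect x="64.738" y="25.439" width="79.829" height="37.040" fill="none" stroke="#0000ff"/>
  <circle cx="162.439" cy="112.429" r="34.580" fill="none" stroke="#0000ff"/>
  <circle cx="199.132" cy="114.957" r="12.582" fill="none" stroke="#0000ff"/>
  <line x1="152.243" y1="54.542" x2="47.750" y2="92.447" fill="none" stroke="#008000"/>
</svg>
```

(bCNC post)
(Date: synthetic)
G21
G90
G0 X64.738 Y124.809
M3 S617
G1 X144.567 Y124.809 F2041
G1 X144.567 Y87.769
G1 X64.738 Y87.769
G1 X64.738 Y124.809
G0 X197.019 Y37.819
M3 S617
G1 X190.415 Y58.145 F2041
G1 X173.125 Y70.707
G1 X151.753 Y70.707
G1 X134.463 Y58.145
G1 X127.859 Y37.819
G1 X134.463 Y17.493
G1 X151.753 Y4.931
G1 X173.125 Y4.931
G1 X190.415 Y17.493
G1 X197.019 Y37.819
G0 X211.714 Y35.291
M3 S617
G1 X209.311 Y42.687 F2041
G1 X203.020 Y47.257
G1 X195.244 Y47.257
G1 X188.953 Y42.687
G1 X186.550 Y35.291
G1 X188.953 Y27.895
G1 X195.244 Y23.325
G1 X203.020 Y23.325
G1 X209.311 Y27.895
G1 X211.714 Y35.291
G0 X152.243 Y95.706
M3 S243
G1 X47.750 Y57.801 F3194
M5
G0 X0.000 Y0.000

Since the viewBox matches the mm dimensions, user units are millimetres directly. The only transform is the Y-flip y_m = 150.248 − y_svg.

Shape 1 is a rectangle drawn with `<rect>`. Its stroke #0000ff means score at S617, F2041. After flipping Y the toolpath is (64.738,124.809) → (144.567,124.809) → (144.567,87.769) → (64.738,87.769) → (64.738,124.809), returning to the start.

Shape 2 is a circle drawn with `<circle>`. Its stroke #0000ff means score at S617, F2041. After flipping Y the toolpath is (197.019,37.819) → (190.415,58.145) → (173.125,70.707) → (151.753,70.707) → (134.463,58.145) → (127.859,37.819) → (134.463,17.493) → (151.753,4.931) → (173.125,4.931) → (190.415,17.493) → (197.019,37.819), returning to the start.

Shape 3 is a circle drawn with `<circle>`. Its stroke #0000ff means score at S617, F2041. After flipping Y the toolpath is (211.714,35.291) → (209.311,42.687) → (203.020,47.257) → (195.244,47.257) → (188.953,42.687) → (186.550,35.291) → (188.953,27.895) → (195.244,23.325) → (203.020,23.325) → (209.311,27.895) → (211.714,35.291), returning to the start.

Shape 4 is a line segment drawn with `<line>`. Its stroke #008000 means engrave at S243, F3194. After flipping Y the toolpath is (152.243,95.706) → (47.750,57.801).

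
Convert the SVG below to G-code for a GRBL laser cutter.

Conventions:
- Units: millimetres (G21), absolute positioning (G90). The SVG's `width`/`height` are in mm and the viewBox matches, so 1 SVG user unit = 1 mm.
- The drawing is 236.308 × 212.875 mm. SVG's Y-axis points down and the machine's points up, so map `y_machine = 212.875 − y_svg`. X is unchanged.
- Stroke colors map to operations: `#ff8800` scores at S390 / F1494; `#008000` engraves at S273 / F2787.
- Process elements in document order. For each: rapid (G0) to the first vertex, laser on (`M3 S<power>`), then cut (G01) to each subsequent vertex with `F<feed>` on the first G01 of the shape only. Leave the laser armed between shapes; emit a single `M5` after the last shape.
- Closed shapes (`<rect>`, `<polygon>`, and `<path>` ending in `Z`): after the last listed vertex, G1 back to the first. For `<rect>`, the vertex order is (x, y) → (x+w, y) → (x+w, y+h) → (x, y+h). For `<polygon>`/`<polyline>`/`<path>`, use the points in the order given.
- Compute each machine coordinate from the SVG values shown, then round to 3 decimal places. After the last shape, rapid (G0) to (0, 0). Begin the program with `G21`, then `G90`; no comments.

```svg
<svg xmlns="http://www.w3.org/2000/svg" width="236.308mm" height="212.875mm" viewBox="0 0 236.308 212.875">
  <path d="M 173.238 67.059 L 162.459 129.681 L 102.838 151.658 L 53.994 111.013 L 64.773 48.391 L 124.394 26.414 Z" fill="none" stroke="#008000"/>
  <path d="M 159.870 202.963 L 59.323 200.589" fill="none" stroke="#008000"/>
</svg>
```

viewBox `0 0 236.308 212.875` with mm width/height → 1 unit = 1 mm. Flip: y_m = 212.875 − y_svg.

**Shape 1** — `<path>` regular polygon, stroke `#008000` → engrave (S273, F2787). Machine vertices: (173.238,145.816) → (162.459,83.194) → (102.838,61.217) → (53.994,101.862) → (64.773,164.484) → (124.394,186.461) → (173.238,145.816). Closed: final G1 returns to the first vertex.

**Shape 2** — `<path>` line segment, stroke `#008000` → engrave (S273, F2787). Machine vertices: (159.870,9.912) → (59.323,12.286). Open path.

G21
G90
G0 X173.238 Y145.816
M3 S273
G01 X162.459 Y83.194 F2787
G01 X102.838 Y61.217
G01 X53.994 Y101.862
G01 X64.773 Y164.484
G01 X124.394 Y186.461
G01 X173.238 Y145.816
G0 X159.870 Y9.912
M3 S273
G01 X59.323 Y12.286 F2787
M5
G0 X0.000 Y0.000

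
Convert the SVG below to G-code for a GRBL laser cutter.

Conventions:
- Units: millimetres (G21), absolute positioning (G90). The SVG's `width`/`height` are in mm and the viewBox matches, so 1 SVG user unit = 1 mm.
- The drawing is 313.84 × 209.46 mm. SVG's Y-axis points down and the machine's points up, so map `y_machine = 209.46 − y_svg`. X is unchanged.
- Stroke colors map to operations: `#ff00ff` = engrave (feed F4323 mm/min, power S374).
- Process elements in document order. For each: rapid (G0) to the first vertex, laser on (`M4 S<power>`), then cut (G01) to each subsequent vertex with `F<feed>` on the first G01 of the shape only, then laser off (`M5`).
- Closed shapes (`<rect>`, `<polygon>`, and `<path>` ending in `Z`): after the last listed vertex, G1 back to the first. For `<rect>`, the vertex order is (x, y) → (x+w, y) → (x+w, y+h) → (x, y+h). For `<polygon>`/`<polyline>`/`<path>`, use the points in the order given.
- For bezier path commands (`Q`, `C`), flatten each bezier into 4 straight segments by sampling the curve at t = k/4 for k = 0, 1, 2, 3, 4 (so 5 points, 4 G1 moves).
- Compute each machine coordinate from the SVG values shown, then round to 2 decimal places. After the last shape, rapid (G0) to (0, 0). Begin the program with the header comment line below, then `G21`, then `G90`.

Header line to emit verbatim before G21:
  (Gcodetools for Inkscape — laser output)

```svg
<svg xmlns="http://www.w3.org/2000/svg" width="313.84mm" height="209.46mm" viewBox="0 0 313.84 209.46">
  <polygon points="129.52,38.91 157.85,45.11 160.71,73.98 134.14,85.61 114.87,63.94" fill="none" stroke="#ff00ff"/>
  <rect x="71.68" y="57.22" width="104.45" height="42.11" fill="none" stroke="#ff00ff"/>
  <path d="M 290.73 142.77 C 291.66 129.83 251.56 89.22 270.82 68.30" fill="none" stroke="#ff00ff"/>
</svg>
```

(Gcodetools for Inkscape — laser output)
G21
G90
G0 X129.52 Y170.55
M4 S374
G01 X157.85 Y164.35 F4323
G01 X160.71 Y135.48
G01 X134.14 Y123.85
G01 X114.87 Y145.52
G01 X129.52 Y170.55
M5
G0 X71.68 Y152.24
M4 S374
G01 X176.13 Y152.24 F4323
G01 X176.13 Y110.13
G01 X71.68 Y110.13
G01 X71.68 Y152.24
M5
G0 X290.73 Y66.69
M4 S374
G01 X285.30 Y80.84 F4323
G01 X273.90 Y100.93
G01 X265.94 Y122.52
G01 X270.82 Y141.16
M5
G0 X0.00 Y0.00

Since the viewBox matches the mm dimensions, user units are millimetres directly. The only transform is the Y-flip y_m = 209.46 − y_svg.

Shape 1 is a regular polygon drawn with `<polygon>`. Its stroke #ff00ff means engrave at S374, F4323. After flipping Y the toolpath is (129.52,170.55) → (157.85,164.35) → (160.71,135.48) → (134.14,123.85) → (114.87,145.52) → (129.52,170.55), returning to the start.

Shape 2 is a rectangle drawn with `<rect>`. Its stroke #ff00ff means engrave at S374, F4323. After flipping Y the toolpath is (71.68,152.24) → (176.13,152.24) → (176.13,110.13) → (71.68,110.13) → (71.68,152.24), returning to the start.

Shape 3 is a cubic bezier drawn with `<path>`. Its stroke #ff00ff means engrave at S374, F4323. After flipping Y the toolpath is (290.73,66.69) → (285.30,80.84) → (273.90,100.93) → (265.94,122.52) → (270.82,141.16).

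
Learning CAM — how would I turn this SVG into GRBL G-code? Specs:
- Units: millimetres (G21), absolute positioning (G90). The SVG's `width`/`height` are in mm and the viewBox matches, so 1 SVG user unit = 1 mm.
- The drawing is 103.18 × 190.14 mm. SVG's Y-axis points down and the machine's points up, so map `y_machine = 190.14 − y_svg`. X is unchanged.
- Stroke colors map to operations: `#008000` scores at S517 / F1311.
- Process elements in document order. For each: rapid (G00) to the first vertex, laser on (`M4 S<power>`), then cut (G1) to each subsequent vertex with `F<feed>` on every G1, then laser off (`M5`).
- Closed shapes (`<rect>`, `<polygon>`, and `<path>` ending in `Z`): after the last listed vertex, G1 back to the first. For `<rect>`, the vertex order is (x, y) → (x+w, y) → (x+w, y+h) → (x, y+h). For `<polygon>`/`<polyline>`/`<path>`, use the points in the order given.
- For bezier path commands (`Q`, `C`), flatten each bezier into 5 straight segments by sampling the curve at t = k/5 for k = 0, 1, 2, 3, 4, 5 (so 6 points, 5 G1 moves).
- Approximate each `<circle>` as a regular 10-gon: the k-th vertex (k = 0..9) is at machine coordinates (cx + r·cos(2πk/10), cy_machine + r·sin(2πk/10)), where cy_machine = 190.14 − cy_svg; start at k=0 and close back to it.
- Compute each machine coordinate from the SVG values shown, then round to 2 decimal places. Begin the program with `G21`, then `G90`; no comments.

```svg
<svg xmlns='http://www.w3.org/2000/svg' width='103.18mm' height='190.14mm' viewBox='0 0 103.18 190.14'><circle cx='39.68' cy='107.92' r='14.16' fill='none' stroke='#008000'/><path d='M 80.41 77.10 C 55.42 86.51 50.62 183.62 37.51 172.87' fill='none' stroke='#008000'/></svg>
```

Since the viewBox matches the mm dimensions, user units are millimetres directly. The only transform is the Y-flip y_m = 190.14 − y_svg.

Shape 1 is a circle drawn with `<circle>`. Its stroke #008000 means score at S517, F1311. After flipping Y the toolpath is (53.84,82.22) → (51.14,90.54) → (44.06,95.69) → (35.30,95.69) → (28.22,90.54) → (25.52,82.22) → (28.22,73.90) → (35.30,68.75) → (44.06,68.75) → (51.14,73.90) → (53.84,82.22), returning to the start.

Shape 2 is a cubic bezier drawn with `<path>`. Its stroke #008000 means score at S517, F1311. After flipping Y the toolpath is (80.41,113.04) → (67.61,98.43) → (58.29,72.17) → (51.08,43.63) → (44.61,22.20) → (37.51,17.27).

G21
G90
G00 X53.84 Y82.22
M4 S517
G1 X51.14 Y90.54 F1311
G1 X44.06 Y95.69 F1311
G1 X35.30 Y95.69 F1311
G1 X28.22 Y90.54 F1311
G1 X25.52 Y82.22 F1311
G1 X28.22 Y73.90 F1311
G1 X35.30 Y68.75 F1311
G1 X44.06 Y68.75 F1311
G1 X51.14 Y73.90 F1311
G1 X53.84 Y82.22 F1311
M5
G00 X80.41 Y113.04
M4 S517
G1 X67.61 Y98.43 F1311
G1 X58.29 Y72.17 F1311
G1 X51.08 Y43.63 F1311
G1 X44.61 Y22.20 F1311
G1 X37.51 Y17.27 F1311
M5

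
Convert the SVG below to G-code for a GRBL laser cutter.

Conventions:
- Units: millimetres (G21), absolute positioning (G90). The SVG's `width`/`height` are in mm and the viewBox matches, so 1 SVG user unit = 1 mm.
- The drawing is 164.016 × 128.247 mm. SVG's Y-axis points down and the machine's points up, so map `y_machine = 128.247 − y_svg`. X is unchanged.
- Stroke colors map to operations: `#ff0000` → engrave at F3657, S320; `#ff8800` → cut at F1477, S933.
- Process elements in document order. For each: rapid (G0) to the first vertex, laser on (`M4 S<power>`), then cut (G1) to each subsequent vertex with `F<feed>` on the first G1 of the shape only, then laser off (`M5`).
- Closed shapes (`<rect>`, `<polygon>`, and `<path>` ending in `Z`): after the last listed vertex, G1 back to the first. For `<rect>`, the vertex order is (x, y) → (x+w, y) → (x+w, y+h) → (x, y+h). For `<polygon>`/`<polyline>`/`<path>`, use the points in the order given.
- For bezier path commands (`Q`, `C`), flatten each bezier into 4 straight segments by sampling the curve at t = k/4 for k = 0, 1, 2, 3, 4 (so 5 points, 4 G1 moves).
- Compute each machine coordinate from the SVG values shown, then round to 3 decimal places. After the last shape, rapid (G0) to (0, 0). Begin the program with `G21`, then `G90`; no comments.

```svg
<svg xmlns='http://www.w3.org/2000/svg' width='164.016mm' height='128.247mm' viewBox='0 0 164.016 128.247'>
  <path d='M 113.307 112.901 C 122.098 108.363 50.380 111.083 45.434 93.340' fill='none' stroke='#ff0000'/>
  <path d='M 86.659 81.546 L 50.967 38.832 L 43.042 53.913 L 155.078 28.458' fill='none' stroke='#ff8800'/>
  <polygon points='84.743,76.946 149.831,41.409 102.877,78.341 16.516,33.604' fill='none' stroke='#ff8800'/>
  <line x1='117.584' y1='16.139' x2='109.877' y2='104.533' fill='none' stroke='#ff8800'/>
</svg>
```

G21
G90
G0 X113.307 Y15.346
M4 S320
G1 X107.106 Y17.822 F3657
G1 X84.522 Y20.175
G1 X59.362 Y25.003
G1 X45.434 Y34.907
M5
G0 X86.659 Y46.701
M4 S933
G1 X50.967 Y89.415 F1477
G1 X43.042 Y74.334
G1 X155.078 Y99.789
M5
G0 X84.743 Y51.301
M4 S933
G1 X149.831 Y86.838 F1477
G1 X102.877 Y49.906
G1 X16.516 Y94.643
G1 X84.743 Y51.301
M5
G0 X117.584 Y112.108
M4 S933
G1 X109.877 Y23.714 F1477
M5
G0 X0.000 Y0.000

1 u = 1 mm; y_m = 128.247 − y.

[1] `<path>` cubic bezier, #ff0000→engrave S320 F3657: (113.307,15.346) → (107.106,17.822) → (84.522,20.175) → (59.362,25.003) → (45.434,34.907)

[2] `<path>` open polyline, #ff8800→cut S933 F1477: (86.659,46.701) → (50.967,89.415) → (43.042,74.334) → (155.078,99.789)

[3] `<polygon>` closed polygon, #ff8800→cut S933 F1477: (84.743,51.301) → (149.831,86.838) → (102.877,49.906) → (16.516,94.643) → (84.743,51.301) (closed)

[4] `<line>` line segment, #ff8800→cut S933 F1477: (117.584,112.108) → (109.877,23.714)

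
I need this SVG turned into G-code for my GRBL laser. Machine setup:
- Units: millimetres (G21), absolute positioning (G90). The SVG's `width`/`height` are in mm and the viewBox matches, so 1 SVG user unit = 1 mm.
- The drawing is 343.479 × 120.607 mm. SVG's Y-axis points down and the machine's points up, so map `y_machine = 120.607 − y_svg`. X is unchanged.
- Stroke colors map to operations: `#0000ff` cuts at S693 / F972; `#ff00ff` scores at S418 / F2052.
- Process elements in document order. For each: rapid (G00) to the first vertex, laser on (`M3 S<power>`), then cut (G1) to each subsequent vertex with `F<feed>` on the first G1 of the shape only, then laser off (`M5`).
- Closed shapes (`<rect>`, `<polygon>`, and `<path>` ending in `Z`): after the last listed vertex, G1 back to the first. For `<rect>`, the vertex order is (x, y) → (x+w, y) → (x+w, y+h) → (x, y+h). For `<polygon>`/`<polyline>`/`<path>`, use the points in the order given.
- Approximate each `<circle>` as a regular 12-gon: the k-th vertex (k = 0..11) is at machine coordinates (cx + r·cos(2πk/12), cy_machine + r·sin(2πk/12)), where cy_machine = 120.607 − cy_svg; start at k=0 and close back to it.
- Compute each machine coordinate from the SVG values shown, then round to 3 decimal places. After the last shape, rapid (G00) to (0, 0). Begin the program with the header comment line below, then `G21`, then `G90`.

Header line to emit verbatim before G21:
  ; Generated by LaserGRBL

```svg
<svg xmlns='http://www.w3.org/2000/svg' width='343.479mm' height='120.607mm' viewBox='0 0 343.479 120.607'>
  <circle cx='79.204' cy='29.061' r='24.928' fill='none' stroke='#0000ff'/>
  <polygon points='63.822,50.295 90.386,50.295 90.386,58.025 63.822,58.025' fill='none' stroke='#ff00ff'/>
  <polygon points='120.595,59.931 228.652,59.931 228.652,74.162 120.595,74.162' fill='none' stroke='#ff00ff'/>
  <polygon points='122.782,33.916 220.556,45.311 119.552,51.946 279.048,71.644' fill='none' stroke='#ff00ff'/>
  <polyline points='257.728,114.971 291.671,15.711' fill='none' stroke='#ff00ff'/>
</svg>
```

1 u = 1 mm; y_m = 120.607 − y.

[1] `<circle>` circle, #0000ff→cut S693 F972: (104.132,91.546) → (100.792,104.010) → (91.668,113.134) → (79.204,116.474) → (66.740,113.134) → (57.616,104.010) → (54.276,91.546) → (57.616,79.082) → (66.740,69.958) → (79.204,66.618) → (91.668,69.958) → (100.792,79.082) → (104.132,91.546) (closed)

[2] `<polygon>` rectangle, #ff00ff→score S418 F2052: (63.822,70.312) → (90.386,70.312) → (90.386,62.582) → (63.822,62.582) → (63.822,70.312) (closed)

[3] `<polygon>` rectangle, #ff00ff→score S418 F2052: (120.595,60.676) → (228.652,60.676) → (228.652,46.445) → (120.595,46.445) → (120.595,60.676) (closed)

[4] `<polygon>` closed polygon, #ff00ff→score S418 F2052: (122.782,86.691) → (220.556,75.296) → (119.552,68.661) → (279.048,48.963) → (122.782,86.691) (closed)

[5] `<polyline>` line segment, #ff00ff→score S418 F2052: (257.728,5.636) → (291.671,104.896)

; Generated by LaserGRBL
G21
G90
G00 X104.132 Y91.546
M3 S693
G1 X100.792 Y104.010 F972
G1 X91.668 Y113.134
G1 X79.204 Y116.474
G1 X66.740 Y113.134
G1 X57.616 Y104.010
G1 X54.276 Y91.546
G1 X57.616 Y79.082
G1 X66.740 Y69.958
G1 X79.204 Y66.618
G1 X91.668 Y69.958
G1 X100.792 Y79.082
G1 X104.132 Y91.546
M5
G00 X63.822 Y70.312
M3 S418
G1 X90.386 Y70.312 F2052
G1 X90.386 Y62.582
G1 X63.822 Y62.582
G1 X63.822 Y70.312
M5
G00 X120.595 Y60.676
M3 S418
G1 X228.652 Y60.676 F2052
G1 X228.652 Y46.445
G1 X120.595 Y46.445
G1 X120.595 Y60.676
M5
G00 X122.782 Y86.691
M3 S418
G1 X220.556 Y75.296 F2052
G1 X119.552 Y68.661
G1 X279.048 Y48.963
G1 X122.782 Y86.691
M5
G00 X257.728 Y5.636
M3 S418
G1 X291.671 Y104.896 F2052
M5
G00 X0.000 Y0.000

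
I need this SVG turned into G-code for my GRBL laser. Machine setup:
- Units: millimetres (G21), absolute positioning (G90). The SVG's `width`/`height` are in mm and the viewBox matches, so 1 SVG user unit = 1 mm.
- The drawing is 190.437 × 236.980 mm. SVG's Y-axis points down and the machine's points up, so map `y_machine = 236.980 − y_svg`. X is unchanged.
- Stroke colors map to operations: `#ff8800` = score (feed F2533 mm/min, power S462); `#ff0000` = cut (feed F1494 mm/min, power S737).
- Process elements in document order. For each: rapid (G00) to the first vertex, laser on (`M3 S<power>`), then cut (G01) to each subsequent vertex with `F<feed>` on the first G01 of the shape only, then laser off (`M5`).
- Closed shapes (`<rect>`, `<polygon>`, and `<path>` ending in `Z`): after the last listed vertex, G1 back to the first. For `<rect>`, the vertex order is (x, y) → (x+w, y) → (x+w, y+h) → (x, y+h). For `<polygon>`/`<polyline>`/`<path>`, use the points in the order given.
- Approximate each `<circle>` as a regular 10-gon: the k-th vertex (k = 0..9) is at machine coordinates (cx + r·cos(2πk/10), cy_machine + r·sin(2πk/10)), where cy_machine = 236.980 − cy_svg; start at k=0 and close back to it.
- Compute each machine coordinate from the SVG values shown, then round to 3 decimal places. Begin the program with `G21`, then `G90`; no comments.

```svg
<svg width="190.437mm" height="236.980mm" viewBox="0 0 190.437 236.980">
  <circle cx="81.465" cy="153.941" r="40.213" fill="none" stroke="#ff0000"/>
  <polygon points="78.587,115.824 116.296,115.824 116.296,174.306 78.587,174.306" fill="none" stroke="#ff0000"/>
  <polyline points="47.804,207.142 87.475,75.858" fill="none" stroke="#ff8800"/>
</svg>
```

1 u = 1 mm; y_m = 236.980 − y.

[1] `<circle>` circle, #ff0000→cut S737 F1494: (121.678,83.039) → (113.998,106.676) → (93.892,121.284) → (69.038,121.284) → (48.932,106.676) → (41.252,83.039) → (48.932,59.402) → (69.038,44.794) → (93.892,44.794) → (113.998,59.402) → (121.678,83.039) (closed)

[2] `<polygon>` rectangle, #ff0000→cut S737 F1494: (78.587,121.156) → (116.296,121.156) → (116.296,62.674) → (78.587,62.674) → (78.587,121.156) (closed)

[3] `<polyline>` line segment, #ff8800→score S462 F2533: (47.804,29.838) → (87.475,161.122)

G21
G90
G00 X121.678 Y83.039
M3 S737
G01 X113.998 Y106.676 F1494
G01 X93.892 Y121.284
G01 X69.038 Y121.284
G01 X48.932 Y106.676
G01 X41.252 Y83.039
G01 X48.932 Y59.402
G01 X69.038 Y44.794
G01 X93.892 Y44.794
G01 X113.998 Y59.402
G01 X121.678 Y83.039
M5
G00 X78.587 Y121.156
M3 S737
G01 X116.296 Y121.156 F1494
G01 X116.296 Y62.674
G01 X78.587 Y62.674
G01 X78.587 Y121.156
M5
G00 X47.804 Y29.838
M3 S462
G01 X87.475 Y161.122 F2533
M5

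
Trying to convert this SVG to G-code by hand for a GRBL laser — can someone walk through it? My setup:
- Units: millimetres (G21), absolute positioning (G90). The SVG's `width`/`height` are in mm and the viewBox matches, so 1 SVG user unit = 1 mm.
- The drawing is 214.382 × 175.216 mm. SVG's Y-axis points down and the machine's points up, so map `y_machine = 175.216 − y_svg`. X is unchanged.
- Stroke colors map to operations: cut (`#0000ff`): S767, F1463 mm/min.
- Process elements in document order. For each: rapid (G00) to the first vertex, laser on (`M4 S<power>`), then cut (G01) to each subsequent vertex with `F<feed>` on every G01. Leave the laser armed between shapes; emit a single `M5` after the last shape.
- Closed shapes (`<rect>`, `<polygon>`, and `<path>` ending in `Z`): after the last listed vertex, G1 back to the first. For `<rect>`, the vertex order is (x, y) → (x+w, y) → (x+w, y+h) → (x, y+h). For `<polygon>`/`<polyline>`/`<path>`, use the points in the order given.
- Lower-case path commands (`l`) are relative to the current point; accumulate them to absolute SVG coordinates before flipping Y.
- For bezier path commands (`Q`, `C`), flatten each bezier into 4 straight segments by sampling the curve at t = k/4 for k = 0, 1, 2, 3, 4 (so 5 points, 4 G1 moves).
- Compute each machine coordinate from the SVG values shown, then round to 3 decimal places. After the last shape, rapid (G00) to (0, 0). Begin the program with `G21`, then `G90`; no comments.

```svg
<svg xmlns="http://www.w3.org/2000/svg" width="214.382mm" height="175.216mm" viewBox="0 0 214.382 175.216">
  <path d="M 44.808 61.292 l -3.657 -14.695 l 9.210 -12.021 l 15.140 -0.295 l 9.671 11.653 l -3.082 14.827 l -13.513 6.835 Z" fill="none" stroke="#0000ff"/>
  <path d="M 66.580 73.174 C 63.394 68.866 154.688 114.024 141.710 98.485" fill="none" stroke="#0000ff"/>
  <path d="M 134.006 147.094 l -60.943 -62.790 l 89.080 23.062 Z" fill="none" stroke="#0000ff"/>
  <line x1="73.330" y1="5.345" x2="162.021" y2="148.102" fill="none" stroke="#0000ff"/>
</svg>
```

G21
G90
G00 X44.808 Y113.924
M4 S767
G01 X41.151 Y128.619 F1463
G01 X50.361 Y140.640 F1463
G01 X65.501 Y140.935 F1463
G01 X75.172 Y129.282 F1463
G01 X72.090 Y114.455 F1463
G01 X58.577 Y107.620 F1463
G01 X44.808 Y113.924 F1463
G00 X66.580 Y102.042
M4 S767
G01 X78.800 Y97.719 F1463
G01 X107.817 Y85.175 F1463
G01 X134.998 Y74.736 F1463
G01 X141.710 Y76.731 F1463
G00 X134.006 Y28.122
M4 S767
G01 X73.063 Y90.912 F1463
G01 X162.143 Y67.850 F1463
G01 X134.006 Y28.122 F1463
G00 X73.330 Y169.871
M4 S767
G01 X162.021 Y27.114 F1463
M5
G00 X0.000 Y0.000

viewBox `0 0 214.382 175.216` with mm width/height → 1 unit = 1 mm. Flip: y_m = 175.216 − y_svg.

**Shape 1** — `<path>` regular polygon, stroke `#0000ff` → cut (S767, F1463). Machine vertices: (44.808,113.924) → (41.151,128.619) → (50.361,140.640) → (65.501,140.935) → (75.172,129.282) → (72.090,114.455) → (58.577,107.620) → (44.808,113.924). Closed: final G1 returns to the first vertex.

**Shape 2** — `<path>` cubic bezier, stroke `#0000ff` → cut (S767, F1463). Control points (SVG): P0=(66.580,73.174), P1=(63.394,68.866), P2=(154.688,114.024), P3=(141.710,98.485); sampled at t=k/4. Machine vertices: (66.580,102.042) → (78.800,97.719) → (107.817,85.175) → (134.998,74.736) → (141.710,76.731). Open path.

**Shape 3** — `<path>` closed polygon, stroke `#0000ff` → cut (S767, F1463). Machine vertices: (134.006,28.122) → (73.063,90.912) → (162.143,67.850) → (134.006,28.122). Closed: final G1 returns to the first vertex.

**Shape 4** — `<line>` line segment, stroke `#0000ff` → cut (S767, F1463). Machine vertices: (73.330,169.871) → (162.021,27.114). Open path.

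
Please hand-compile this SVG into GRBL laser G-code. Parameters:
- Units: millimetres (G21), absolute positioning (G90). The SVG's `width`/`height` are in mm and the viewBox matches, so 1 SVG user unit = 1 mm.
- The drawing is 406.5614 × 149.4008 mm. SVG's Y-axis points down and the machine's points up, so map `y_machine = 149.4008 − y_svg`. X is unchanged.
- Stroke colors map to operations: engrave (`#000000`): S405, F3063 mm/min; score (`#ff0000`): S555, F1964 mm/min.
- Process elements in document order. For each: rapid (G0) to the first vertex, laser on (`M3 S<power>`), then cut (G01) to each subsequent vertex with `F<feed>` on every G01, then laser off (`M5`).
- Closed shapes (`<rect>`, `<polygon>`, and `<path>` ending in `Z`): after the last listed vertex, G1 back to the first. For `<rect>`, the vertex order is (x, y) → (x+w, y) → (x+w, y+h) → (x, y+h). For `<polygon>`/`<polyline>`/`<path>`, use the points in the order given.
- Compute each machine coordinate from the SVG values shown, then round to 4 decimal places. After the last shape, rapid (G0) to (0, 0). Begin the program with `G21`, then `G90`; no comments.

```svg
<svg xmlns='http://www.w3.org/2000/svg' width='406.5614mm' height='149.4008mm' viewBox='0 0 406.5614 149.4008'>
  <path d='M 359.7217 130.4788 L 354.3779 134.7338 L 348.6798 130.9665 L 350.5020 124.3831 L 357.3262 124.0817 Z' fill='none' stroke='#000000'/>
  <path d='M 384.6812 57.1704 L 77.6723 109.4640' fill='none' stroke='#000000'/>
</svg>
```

G21
G90
G0 X359.7217 Y18.9220
M3 S405
G01 X354.3779 Y14.6670 F3063
G01 X348.6798 Y18.4343 F3063
G01 X350.5020 Y25.0177 F3063
G01 X357.3262 Y25.3191 F3063
G01 X359.7217 Y18.9220 F3063
M5
G0 X384.6812 Y92.2304
M3 S405
G01 X77.6723 Y39.9368 F3063
M5
G0 X0.0000 Y0.0000

Since the viewBox matches the mm dimensions, user units are millimetres directly. The only transform is the Y-flip y_m = 149.4008 − y_svg.

Shape 1 is a regular polygon drawn with `<path>`. Its stroke #000000 means engrave at S405, F3063. After flipping Y the toolpath is (359.7217,18.9220) → (354.3779,14.6670) → (348.6798,18.4343) → (350.5020,25.0177) → (357.3262,25.3191) → (359.7217,18.9220), returning to the start.

Shape 2 is a line segment drawn with `<path>`. Its stroke #000000 means engrave at S405, F3063. After flipping Y the toolpath is (384.6812,92.2304) → (77.6723,39.9368).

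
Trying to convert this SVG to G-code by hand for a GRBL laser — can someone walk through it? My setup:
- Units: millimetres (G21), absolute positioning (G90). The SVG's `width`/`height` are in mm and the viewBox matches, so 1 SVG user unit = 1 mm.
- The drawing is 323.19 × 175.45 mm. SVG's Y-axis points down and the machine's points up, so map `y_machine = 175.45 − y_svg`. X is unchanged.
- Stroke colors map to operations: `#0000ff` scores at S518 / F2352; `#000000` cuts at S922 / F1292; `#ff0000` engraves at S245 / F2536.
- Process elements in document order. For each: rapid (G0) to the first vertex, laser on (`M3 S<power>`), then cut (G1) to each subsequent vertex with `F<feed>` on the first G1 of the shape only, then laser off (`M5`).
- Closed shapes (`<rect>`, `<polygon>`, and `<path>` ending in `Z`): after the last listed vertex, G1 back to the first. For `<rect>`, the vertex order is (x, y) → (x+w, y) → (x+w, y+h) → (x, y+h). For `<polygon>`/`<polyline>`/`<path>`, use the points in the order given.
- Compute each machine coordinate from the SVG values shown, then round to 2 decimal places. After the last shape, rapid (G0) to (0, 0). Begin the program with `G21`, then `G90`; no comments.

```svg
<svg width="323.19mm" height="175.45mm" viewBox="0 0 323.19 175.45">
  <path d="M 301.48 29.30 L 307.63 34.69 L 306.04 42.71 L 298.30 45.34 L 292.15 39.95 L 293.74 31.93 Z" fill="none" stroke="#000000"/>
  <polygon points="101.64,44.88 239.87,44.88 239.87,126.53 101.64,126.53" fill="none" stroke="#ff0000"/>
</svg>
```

G21
G90
G0 X301.48 Y146.15
M3 S922
G1 X307.63 Y140.76 F1292
G1 X306.04 Y132.74
G1 X298.30 Y130.11
G1 X292.15 Y135.50
G1 X293.74 Y143.52
G1 X301.48 Y146.15
M5
G0 X101.64 Y130.57
M3 S245
G1 X239.87 Y130.57 F2536
G1 X239.87 Y48.92
G1 X101.64 Y48.92
G1 X101.64 Y130.57
M5
G0 X0.00 Y0.00

viewBox `0 0 323.19 175.45` with mm width/height → 1 unit = 1 mm. Flip: y_m = 175.45 − y_svg.

**Shape 1** — `<path>` regular polygon, stroke `#000000` → cut (S922, F1292). Machine vertices: (301.48,146.15) → (307.63,140.76) → (306.04,132.74) → (298.30,130.11) → (292.15,135.50) → (293.74,143.52) → (301.48,146.15). Closed: final G1 returns to the first vertex.

**Shape 2** — `<polygon>` rectangle, stroke `#ff0000` → engrave (S245, F2536). Machine vertices: (101.64,130.57) → (239.87,130.57) → (239.87,48.92) → (101.64,48.92) → (101.64,130.57). Closed: final G1 returns to the first vertex.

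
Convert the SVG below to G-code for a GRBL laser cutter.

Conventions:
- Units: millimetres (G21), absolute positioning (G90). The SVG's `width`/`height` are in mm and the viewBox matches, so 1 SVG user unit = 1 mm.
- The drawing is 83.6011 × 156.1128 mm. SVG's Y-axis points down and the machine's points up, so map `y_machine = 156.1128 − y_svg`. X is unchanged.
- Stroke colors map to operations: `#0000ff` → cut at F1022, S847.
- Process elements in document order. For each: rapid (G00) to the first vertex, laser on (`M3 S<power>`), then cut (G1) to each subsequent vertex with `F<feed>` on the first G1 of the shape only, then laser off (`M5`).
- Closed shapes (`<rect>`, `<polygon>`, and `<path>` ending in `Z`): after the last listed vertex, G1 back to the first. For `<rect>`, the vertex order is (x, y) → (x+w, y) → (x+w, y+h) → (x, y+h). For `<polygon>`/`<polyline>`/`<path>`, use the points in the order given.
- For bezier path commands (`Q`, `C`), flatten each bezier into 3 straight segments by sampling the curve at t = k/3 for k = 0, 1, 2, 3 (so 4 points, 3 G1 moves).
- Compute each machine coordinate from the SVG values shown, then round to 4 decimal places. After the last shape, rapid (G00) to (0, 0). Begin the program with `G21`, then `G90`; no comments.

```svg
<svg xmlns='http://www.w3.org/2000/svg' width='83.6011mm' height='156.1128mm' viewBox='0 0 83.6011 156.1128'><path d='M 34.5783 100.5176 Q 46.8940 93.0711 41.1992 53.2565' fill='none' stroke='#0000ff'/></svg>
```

G21
G90
G00 X34.5783 Y55.5952
M3 S847
G1 X40.7876 Y64.1560 F1022
G1 X42.9946 Y79.9097
G1 X41.1992 Y102.8563
M5
G00 X0.0000 Y0.0000

Since the viewBox matches the mm dimensions, user units are millimetres directly. The only transform is the Y-flip y_m = 156.1128 − y_svg.

Shape 1 is a quadratic bezier drawn with `<path>`. Its stroke #0000ff means cut at S847, F1022. After flipping Y the toolpath is (34.5783,55.5952) → (40.7876,64.1560) → (42.9946,79.9097) → (41.1992,102.8563).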